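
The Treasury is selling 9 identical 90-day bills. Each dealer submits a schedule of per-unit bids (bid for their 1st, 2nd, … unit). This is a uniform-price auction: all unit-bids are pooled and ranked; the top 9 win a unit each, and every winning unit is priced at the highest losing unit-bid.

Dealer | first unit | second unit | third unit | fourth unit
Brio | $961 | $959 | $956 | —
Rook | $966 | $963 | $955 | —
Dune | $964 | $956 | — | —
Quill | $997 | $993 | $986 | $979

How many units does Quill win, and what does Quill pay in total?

Pooled unit-bids ranked (top 9): 997 (Quill-1), 993 (Quill-2), 986 (Quill-3), 979 (Quill-4), 966 (Rook-1), 964 (Dune-1), 963 (Rook-2), 961 (Brio-1), 959 (Brio-2)
The (k+1)-th unit-bid is $956.
Quill wins 4 unit(s) at $956 each.

Quill: 4 units, pays $3,824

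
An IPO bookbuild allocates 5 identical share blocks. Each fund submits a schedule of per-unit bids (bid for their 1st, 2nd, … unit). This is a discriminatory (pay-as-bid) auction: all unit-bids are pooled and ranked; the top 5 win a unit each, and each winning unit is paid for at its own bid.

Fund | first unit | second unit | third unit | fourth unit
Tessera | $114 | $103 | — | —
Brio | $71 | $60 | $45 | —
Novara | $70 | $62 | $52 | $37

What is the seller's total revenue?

Merging the schedules and taking the best 5: 114 (Tessera-1), 103 (Tessera-2), 71 (Brio-1), 70 (Novara-1), 62 (Novara-2)
Next rejected bid: $60 (not a price — pay-as-bid).
Each winning unit pays its own bid.
Revenue = 114 + 103 + 71 + 70 + 62 = $420.

Total revenue: $420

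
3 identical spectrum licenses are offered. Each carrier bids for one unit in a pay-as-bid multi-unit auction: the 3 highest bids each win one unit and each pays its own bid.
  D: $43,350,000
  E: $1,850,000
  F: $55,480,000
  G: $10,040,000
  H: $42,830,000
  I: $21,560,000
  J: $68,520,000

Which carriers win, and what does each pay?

Ordering the bids: 68,520,000 (J), 55,480,000 (F), 43,350,000 (D), 42,830,000 (H), 21,560,000 (I), …
Top 3: J, F, D.
Each winner pays its own bid: J $68,520,000, F $55,480,000, D $43,350,000.

J $68,520,000, F $55,480,000, D $43,350,000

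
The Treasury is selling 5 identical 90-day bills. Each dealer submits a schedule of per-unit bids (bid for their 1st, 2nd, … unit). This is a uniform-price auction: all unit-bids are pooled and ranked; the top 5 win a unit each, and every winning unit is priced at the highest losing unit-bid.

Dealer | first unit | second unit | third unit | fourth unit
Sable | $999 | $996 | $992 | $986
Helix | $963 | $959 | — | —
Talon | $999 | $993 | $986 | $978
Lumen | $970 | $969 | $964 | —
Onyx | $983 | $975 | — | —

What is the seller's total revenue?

All unit-bids, highest first — top 5: 999 (Sable-1), 999 (Talon-1), 996 (Sable-2), 993 (Talon-2), 992 (Sable-3)
The (k+1)-th unit-bid is $986.
Allocation: Sable 3, Talon 2. Every unit priced at $986.
Revenue = 5 × 986 = $4,930.

Total revenue: $4,930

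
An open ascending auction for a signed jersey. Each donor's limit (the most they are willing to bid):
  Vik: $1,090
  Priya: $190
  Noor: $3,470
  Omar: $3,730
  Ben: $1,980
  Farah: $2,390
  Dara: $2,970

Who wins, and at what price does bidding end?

Sorting limits: 3,730 (Omar) > 3,470 (Noor) > 2,970 (Dara) > 2,390 (Farah) > 1,980 (Ben) > 1,090 (Vik) > …
Once the price passes $3,470, only Omar is left; the hammer falls at Noor's limit of $3,470.

Omar wins at $3,470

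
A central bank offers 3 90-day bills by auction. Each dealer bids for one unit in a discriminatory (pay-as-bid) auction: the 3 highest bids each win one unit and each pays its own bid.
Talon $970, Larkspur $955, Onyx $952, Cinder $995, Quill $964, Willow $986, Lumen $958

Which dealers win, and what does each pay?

Bids ranked high→low: 995 (Cinder), 986 (Willow), 970 (Talon), 964 (Quill), 958 (Lumen), …
The 3 highest are Cinder, Willow, Talon.
Each winner pays its own bid: Cinder $995, Willow $986, Talon $970.

Cinder $995, Willow $986, Talon $970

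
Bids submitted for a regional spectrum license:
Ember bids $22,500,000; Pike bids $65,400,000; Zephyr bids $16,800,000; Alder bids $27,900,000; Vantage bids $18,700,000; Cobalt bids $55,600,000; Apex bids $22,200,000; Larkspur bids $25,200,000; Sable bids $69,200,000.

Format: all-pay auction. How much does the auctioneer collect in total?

Total revenue: $323,500,000

Bids in order: 69,200,000 (Sable) > 65,400,000 (Pike) > 55,600,000 (Cobalt) > 27,900,000 (Alder) > 25,200,000 (Larkspur) > 22,500,000 (Ember) > …
Sable wins with the top bid; all bids are sunk regardless.
Every bidder forfeits their bid regardless of winning.
Revenue = 22,500,000 + 65,400,000 + 16,800,000 + 27,900,000 + 18,700,000 + 55,600,000 + 22,200,000 + 25,200,000 + 69,200,000 = $323,500,000.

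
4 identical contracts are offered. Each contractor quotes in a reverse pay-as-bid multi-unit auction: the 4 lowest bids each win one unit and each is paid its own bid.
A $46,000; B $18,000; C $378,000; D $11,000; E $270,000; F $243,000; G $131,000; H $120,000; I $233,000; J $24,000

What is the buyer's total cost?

Bids ranked low→high: 11,000 (D), 18,000 (B), 24,000 (J), 46,000 (A), 120,000 (H), 131,000 (G), …
Winners (4 units): D, B, J, A.
Total cost = 11,000 + 18,000 + 24,000 + 46,000 = $99,000.

Total cost: $99,000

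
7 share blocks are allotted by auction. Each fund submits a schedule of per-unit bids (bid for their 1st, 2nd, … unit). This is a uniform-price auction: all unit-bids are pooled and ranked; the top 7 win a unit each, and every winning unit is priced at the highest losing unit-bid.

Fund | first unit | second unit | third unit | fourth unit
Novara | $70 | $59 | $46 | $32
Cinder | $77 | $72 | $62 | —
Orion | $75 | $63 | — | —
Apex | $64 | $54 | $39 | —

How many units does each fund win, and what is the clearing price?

Apex 1, Cinder 3, Novara 1, Orion 2; clearing price $59

All unit-bids, highest first — top 7: 77 (Cinder-1), 75 (Orion-1), 72 (Cinder-2), 70 (Novara-1), 64 (Apex-1), 63 (Orion-2), 62 (Cinder-3)
The (k+1)-th unit-bid is $59.
Allocation: Apex 1, Cinder 3, Novara 1, Orion 2.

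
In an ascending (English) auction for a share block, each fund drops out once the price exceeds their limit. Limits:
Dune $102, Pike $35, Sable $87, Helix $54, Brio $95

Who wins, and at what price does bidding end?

Rule: the price rises until one bidder remains; the winner pays the price at which the last rival dropped out.
Limits in order: 102 (Dune) > 95 (Brio) > 87 (Sable) > 54 (Helix) > 35 (Pike)
Bidding ends when Brio exits at $95; Dune takes it.

Dune wins at $95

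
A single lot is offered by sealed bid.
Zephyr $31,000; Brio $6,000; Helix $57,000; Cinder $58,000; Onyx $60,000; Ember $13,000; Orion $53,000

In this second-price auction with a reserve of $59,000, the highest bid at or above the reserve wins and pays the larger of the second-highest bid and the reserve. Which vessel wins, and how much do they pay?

Onyx pays $59,000

Bids ranked: 60,000 (Onyx) > 58,000 (Cinder) > 57,000 (Helix) > 53,000 (Orion) > 31,000 (Zephyr) > 13,000 (Ember) > …
Onyx has the top bid at or above the reserve ($60,000).
Second-highest bid $58,000 is below the reserve $59,000, so the reserve binds → payment $59,000.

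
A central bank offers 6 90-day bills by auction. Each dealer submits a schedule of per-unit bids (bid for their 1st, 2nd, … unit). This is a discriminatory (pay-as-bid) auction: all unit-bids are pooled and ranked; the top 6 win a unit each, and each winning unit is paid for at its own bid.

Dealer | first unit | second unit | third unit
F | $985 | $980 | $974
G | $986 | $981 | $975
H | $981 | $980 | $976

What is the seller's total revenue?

Total revenue: $5,893

Pooled unit-bids ranked (top 6): 986 (G-1), 985 (F-1), 981 (G-2), 981 (H-1), 980 (F-2), 980 (H-2)
Next rejected bid: $976 (not a price — pay-as-bid).
Each winning unit pays its own bid.
Revenue = 986 + 985 + 981 + 981 + 980 + 980 = $5,893.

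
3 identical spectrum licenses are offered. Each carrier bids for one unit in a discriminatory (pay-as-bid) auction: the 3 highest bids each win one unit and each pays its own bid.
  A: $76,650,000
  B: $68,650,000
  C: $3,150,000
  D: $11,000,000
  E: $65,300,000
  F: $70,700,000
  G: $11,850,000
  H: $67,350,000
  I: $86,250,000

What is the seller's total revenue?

Total revenue: $233,600,000

Bids ranked high→low: 86,250,000 (I), 76,650,000 (A), 70,700,000 (F), 68,650,000 (B), 67,350,000 (H), …
Top 3: I, A, F.
Total revenue = 86,250,000 + 76,650,000 + 70,700,000 = $233,600,000.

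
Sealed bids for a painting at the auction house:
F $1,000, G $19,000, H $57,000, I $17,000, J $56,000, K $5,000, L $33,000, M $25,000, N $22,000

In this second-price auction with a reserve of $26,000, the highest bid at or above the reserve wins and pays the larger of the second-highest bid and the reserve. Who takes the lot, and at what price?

Sorting bids: 57,000 (H) > 56,000 (J) > 33,000 (L) > 25,000 (M) > 22,000 (N) > 19,000 (G) > …
H has the top bid at or above the reserve ($57,000).
Second-highest bid $56,000 exceeds the reserve $26,000 → payment $56,000.

H pays $56,000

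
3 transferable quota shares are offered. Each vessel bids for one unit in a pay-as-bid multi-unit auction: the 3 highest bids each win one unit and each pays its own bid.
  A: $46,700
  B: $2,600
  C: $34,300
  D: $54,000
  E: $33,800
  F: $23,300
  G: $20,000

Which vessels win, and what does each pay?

Ordering the bids: 54,000 (D), 46,700 (A), 34,300 (C), 33,800 (E), 23,300 (F), …
Top 3: D, A, C.
Each winner pays its own bid: D $54,000, A $46,700, C $34,300.

D $54,000, A $46,700, C $34,300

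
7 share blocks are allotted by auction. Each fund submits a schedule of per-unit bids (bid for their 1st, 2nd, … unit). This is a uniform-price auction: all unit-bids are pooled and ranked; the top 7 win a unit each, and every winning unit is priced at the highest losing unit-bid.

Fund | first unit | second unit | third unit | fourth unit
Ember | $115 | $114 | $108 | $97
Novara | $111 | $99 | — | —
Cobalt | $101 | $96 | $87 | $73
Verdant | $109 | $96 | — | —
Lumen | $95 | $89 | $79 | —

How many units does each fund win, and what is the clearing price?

Cobalt 1, Ember 3, Novara 2, Verdant 1; clearing price $97

Merging the schedules and taking the best 7: 115 (Ember-1), 114 (Ember-2), 111 (Novara-1), 109 (Verdant-1), 108 (Ember-3), 101 (Cobalt-1), 99 (Novara-2)
The (k+1)-th unit-bid is $97.
Allocation: Cobalt 1, Ember 3, Novara 2, Verdant 1.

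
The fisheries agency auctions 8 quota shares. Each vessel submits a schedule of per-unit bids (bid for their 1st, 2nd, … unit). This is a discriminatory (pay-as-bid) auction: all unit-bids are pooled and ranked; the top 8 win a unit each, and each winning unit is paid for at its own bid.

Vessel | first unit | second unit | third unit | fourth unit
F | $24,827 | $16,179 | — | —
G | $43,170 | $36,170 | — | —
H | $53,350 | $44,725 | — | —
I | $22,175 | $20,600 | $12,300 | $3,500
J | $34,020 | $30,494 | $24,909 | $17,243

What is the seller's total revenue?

Total revenue: $291,665

All unit-bids, highest first — top 8: 53,350 (H-1), 44,725 (H-2), 43,170 (G-1), 36,170 (G-2), 34,020 (J-1), 30,494 (J-2), 24,909 (J-3), 24,827 (F-1)
Next rejected bid: $22,175 (not a price — pay-as-bid).
Each winning unit pays its own bid.
Revenue = 53,350 + 44,725 + 43,170 + 36,170 + 34,020 + 30,494 + 24,909 + 24,827 = $291,665.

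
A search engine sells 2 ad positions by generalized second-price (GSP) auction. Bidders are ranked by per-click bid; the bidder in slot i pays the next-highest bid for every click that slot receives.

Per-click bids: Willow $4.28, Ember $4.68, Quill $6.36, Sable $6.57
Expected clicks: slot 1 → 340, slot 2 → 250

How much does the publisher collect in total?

Total revenue: $3332.40

Sorting advertisers: $6.57 (Sable) > $6.36 (Quill) > $4.68 (Ember) > …
Slot 1: Sable pays $6.36 × 340 = $2162.40
Slot 2: Quill pays $4.68 × 250 = $1170.00
Total = $3332.40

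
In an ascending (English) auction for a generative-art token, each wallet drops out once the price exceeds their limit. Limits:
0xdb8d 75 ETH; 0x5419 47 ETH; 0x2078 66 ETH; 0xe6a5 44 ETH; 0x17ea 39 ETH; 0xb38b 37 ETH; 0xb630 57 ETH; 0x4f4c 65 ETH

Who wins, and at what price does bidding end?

Ascending (English) auction: the price rises until one bidder remains; the winner pays the price at which the last rival dropped out.
Limits ranked: 75 (0xdb8d) > 66 (0x2078) > 65 (0x4f4c) > 57 (0xb630) > 47 (0x5419) > 44 (0xe6a5) > …
Once the price passes 66 ETH, only 0xdb8d is left; the hammer falls at 0x2078's limit of 66 ETH.

0xdb8d wins at 66 ETH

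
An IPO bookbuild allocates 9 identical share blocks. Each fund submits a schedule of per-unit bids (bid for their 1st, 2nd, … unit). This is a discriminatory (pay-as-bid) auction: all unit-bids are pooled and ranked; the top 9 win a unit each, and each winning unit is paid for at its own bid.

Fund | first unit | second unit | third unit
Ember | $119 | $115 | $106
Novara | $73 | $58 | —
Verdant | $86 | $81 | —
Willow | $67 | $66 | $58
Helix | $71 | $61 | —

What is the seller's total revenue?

Total revenue: $784

Merging the schedules and taking the best 9: 119 (Ember-1), 115 (Ember-2), 106 (Ember-3), 86 (Verdant-1), 81 (Verdant-2), 73 (Novara-1), 71 (Helix-1), 67 (Willow-1), 66 (Willow-2)
Next rejected bid: $61 (not a price — pay-as-bid).
Each winning unit pays its own bid.
Revenue = 119 + 115 + 106 + 86 + 81 + 73 + 71 + 67 + 66 = $784.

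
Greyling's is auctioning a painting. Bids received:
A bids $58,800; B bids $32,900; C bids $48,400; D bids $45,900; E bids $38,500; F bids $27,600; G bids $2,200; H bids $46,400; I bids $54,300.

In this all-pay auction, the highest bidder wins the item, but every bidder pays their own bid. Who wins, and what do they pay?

A pays $58,800

Sorting bids: 58,800 (A) > 54,300 (I) > 48,400 (C) > 46,400 (H) > 45,900 (D) > 38,500 (E) > …
A wins with the top bid; all bids are sunk regardless.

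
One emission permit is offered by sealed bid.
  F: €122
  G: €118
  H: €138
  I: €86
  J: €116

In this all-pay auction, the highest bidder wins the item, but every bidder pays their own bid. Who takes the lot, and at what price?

Sorting bids: 138 (H) > 122 (F) > 118 (G) > 116 (J) > 86 (I)
H is highest and takes the item; every bidder forfeits their bid.

H pays €138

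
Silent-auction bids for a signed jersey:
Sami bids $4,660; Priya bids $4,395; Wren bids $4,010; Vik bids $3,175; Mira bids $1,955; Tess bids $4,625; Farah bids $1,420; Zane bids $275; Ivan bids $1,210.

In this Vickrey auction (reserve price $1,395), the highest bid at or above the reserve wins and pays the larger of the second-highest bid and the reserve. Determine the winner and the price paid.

Sami pays $4,625

Sorting bids: 4,660 (Sami) > 4,625 (Tess) > 4,395 (Priya) > 4,010 (Wren) > 3,175 (Vik) > 1,955 (Mira) > …
Highest eligible bid: Sami at $4,660.
Second-highest bid $4,625 exceeds the reserve $1,395 → payment $4,625.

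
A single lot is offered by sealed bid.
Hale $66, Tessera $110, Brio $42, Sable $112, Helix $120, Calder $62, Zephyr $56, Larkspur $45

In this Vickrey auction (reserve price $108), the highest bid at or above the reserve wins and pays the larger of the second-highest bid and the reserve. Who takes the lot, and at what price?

Rule: the highest bid at or above the reserve wins and pays the larger of the second-highest bid and the reserve.
Sorting bids: 120 (Helix) > 112 (Sable) > 110 (Tessera) > 66 (Hale) > 62 (Calder) > 56 (Zephyr) > …
Helix has the top bid at or above the reserve ($120).
max(second-highest $112, reserve $108) = $112; the reserve does not bind.

Helix pays $112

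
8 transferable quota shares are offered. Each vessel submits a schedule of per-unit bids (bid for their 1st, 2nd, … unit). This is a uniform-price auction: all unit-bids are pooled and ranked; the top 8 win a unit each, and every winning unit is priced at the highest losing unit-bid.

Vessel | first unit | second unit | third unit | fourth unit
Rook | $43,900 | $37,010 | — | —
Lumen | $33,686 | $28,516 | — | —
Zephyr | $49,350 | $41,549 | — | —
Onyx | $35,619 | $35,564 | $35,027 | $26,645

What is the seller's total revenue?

Total revenue: $228,128

All unit-bids, highest first — top 8: 49,350 (Zephyr-1), 43,900 (Rook-1), 41,549 (Zephyr-2), 37,010 (Rook-2), 35,619 (Onyx-1), 35,564 (Onyx-2), 35,027 (Onyx-3), 33,686 (Lumen-1)
First bid not allocated: $28,516.
Allocation: Lumen 1, Onyx 3, Rook 2, Zephyr 2. Every unit priced at $28,516.
Revenue = 8 × 28,516 = $228,128.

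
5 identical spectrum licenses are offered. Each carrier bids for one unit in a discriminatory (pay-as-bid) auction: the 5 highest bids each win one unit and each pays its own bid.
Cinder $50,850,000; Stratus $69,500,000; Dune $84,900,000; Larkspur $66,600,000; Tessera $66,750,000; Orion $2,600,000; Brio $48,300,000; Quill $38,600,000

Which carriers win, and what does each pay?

Dune $84,900,000, Stratus $69,500,000, Tessera $66,750,000, Larkspur $66,600,000, Cinder $50,850,000

Ordering the bids: 84,900,000 (Dune), 69,500,000 (Stratus), 66,750,000 (Tessera), 66,600,000 (Larkspur), 50,850,000 (Cinder), 48,300,000 (Brio), 38,600,000 (Quill), …
The 5 highest are Dune, Stratus, Tessera, Larkspur, Cinder.
Each winner pays its own bid: Dune $84,900,000, Stratus $69,500,000, Tessera $66,750,000, Larkspur $66,600,000, Cinder $50,850,000.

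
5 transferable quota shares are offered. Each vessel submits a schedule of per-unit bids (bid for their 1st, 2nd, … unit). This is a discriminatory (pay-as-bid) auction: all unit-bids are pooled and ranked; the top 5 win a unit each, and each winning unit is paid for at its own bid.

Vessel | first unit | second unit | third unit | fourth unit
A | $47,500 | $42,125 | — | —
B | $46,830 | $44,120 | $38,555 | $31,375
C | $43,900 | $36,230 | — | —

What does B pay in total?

Merging the schedules and taking the best 5: 47,500 (A-1), 46,830 (B-1), 44,120 (B-2), 43,900 (C-1), 42,125 (A-2)
Next rejected bid: $38,555 (not a price — pay-as-bid).
B's winning unit-bids: 46,830 + 44,120 = $90,950.

B pays $90,950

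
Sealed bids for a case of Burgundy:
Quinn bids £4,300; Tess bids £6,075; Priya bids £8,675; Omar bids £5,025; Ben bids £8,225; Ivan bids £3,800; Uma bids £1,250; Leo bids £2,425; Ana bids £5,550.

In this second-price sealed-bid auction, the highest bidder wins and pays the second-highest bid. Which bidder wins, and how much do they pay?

Priya pays £8,225

Rule: the highest bidder wins and pays the second-highest bid.
Bids ranked: 8,675 (Priya) > 8,225 (Ben) > 6,075 (Tess) > 5,550 (Ana) > 5,025 (Omar) > 4,300 (Quinn) > …
Priya wins with the highest bid; price is set by the runner-up at £8,225.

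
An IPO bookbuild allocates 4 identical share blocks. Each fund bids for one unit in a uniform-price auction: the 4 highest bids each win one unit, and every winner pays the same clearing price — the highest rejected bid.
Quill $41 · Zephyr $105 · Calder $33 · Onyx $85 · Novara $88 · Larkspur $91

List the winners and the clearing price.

Zephyr, Larkspur, Novara, Onyx; each pays $41

Bids ranked high→low: 105 (Zephyr), 91 (Larkspur), 88 (Novara), 85 (Onyx), 41 (Quill), 33 (Calder)
Top 4: Zephyr, Larkspur, Novara, Onyx.
Highest unsuccessful bid: $41 → clearing price.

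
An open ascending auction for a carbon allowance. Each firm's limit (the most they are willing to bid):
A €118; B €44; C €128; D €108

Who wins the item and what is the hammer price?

Sorting limits: 128 (C) > 118 (A) > 108 (D) > 44 (B)
A is the last rival to drop out, at €118; C remains and wins at that price.

C wins at €118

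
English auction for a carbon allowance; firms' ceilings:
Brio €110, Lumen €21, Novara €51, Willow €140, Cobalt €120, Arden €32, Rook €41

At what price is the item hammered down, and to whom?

Limits ranked: 140 (Willow) > 120 (Cobalt) > 110 (Brio) > 51 (Novara) > 41 (Rook) > 32 (Arden) > …
Once the price passes €120, only Willow is left; the hammer falls at Cobalt's limit of €120.

Willow wins at €120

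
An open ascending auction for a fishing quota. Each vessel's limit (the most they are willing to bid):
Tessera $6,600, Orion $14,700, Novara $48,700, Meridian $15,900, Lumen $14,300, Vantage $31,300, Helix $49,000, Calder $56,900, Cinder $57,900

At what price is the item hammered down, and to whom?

Cinder wins at $56,900

Limits ranked: 57,900 (Cinder) > 56,900 (Calder) > 49,000 (Helix) > 48,700 (Novara) > 31,300 (Vantage) > 15,900 (Meridian) > …
Once the price passes $56,900, only Cinder is left; the hammer falls at Calder's limit of $56,900.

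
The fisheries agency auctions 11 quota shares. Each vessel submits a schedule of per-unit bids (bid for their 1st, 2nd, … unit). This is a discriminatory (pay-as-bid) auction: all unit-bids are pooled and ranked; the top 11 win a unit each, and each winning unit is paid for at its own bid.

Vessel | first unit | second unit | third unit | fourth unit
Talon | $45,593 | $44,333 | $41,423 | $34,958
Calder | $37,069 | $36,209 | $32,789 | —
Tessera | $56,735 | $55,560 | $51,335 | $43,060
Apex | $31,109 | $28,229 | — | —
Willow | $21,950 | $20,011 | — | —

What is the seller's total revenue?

Pooled unit-bids ranked (top 11): 56,735 (Tessera-1), 55,560 (Tessera-2), 51,335 (Tessera-3), 45,593 (Talon-1), 44,333 (Talon-2), 43,060 (Tessera-4), 41,423 (Talon-3), 37,069 (Calder-1), 36,209 (Calder-2), 34,958 (Talon-4), 32,789 (Calder-3)
Next rejected bid: $31,109 (not a price — pay-as-bid).
Each winning unit pays its own bid.
Revenue = 56,735 + 55,560 + 51,335 + 45,593 + 44,333 + 43,060 + 41,423 + 37,069 + 36,209 + 34,958 + 32,789 = $479,064.

Total revenue: $479,064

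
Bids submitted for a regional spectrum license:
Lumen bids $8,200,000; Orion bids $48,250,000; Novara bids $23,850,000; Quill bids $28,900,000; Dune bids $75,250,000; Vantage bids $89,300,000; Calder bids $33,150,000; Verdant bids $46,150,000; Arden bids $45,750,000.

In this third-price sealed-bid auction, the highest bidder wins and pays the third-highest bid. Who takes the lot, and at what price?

Bids in order: 89,300,000 (Vantage) > 75,250,000 (Dune) > 48,250,000 (Orion) > 46,150,000 (Verdant) > 45,750,000 (Arden) > 33,150,000 (Calder) > …
Vantage wins; payment is bid #3 in the ranking = $48,250,000.

Vantage pays $48,250,000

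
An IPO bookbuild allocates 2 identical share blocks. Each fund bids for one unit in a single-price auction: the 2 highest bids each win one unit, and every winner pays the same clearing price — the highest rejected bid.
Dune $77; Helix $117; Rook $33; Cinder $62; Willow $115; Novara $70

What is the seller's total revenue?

Sorting: 117 (Helix), 115 (Willow), 77 (Dune), 70 (Novara), …
The 2 highest are Helix, Willow.
First losing bid is Dune's $77, which sets the uniform price.
Total revenue = 2 × $77 = $154.

Total revenue: $154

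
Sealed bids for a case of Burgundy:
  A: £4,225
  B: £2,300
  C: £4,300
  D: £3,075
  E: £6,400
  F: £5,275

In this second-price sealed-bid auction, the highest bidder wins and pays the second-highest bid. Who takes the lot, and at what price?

Bids in order: 6,400 (E) > 5,275 (F) > 4,300 (C) > 4,225 (A) > 3,075 (D) > 2,300 (B)
E is highest; pays the second-highest bid, £5,275.

E pays £5,275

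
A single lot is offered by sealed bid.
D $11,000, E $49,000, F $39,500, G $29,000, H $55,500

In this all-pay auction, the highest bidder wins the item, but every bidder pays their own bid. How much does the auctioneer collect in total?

Sorting bids: 55,500 (H) > 49,000 (E) > 39,500 (F) > 29,000 (G) > 11,000 (D)
Every bidder forfeits their bid regardless of winning.
Revenue = 11,000 + 49,000 + 39,500 + 29,000 + 55,500 = $184,000.

Total revenue: $184,000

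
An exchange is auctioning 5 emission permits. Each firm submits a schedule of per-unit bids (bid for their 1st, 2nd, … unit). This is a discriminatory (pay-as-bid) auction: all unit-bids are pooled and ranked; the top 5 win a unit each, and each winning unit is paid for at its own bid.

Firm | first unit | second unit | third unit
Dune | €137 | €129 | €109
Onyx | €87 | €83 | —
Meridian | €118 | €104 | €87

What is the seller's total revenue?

Total revenue: €597

Pooled unit-bids ranked (top 5): 137 (Dune-1), 129 (Dune-2), 118 (Meridian-1), 109 (Dune-3), 104 (Meridian-2)
Next rejected bid: €87 (not a price — pay-as-bid).
Each winning unit pays its own bid.
Revenue = 137 + 129 + 118 + 109 + 104 = €597.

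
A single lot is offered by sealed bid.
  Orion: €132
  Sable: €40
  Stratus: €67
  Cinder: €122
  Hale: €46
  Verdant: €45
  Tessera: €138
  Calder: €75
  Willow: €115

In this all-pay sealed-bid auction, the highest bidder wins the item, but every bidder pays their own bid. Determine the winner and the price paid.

Tessera pays €138

Bids in order: 138 (Tessera) > 132 (Orion) > 122 (Cinder) > 115 (Willow) > 75 (Calder) > 67 (Stratus) > …
Tessera wins with the top bid; all bids are sunk regardless.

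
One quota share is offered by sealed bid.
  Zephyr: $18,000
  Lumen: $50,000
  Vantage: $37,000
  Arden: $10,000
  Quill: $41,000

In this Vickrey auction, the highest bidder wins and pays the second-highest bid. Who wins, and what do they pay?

Lumen pays $41,000

Bids ranked: 50,000 (Lumen) > 41,000 (Quill) > 37,000 (Vantage) > 18,000 (Zephyr) > 10,000 (Arden)
Lumen wins with the highest bid; price is set by the runner-up at $41,000.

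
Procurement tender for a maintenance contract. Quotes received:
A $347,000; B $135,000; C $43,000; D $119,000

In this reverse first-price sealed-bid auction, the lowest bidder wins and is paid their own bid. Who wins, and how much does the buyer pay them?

Rule: the lowest bidder wins and is paid their own bid.
Sorting bids: 43,000 (C) < 119,000 (D) < 135,000 (B) < 347,000 (A)
C has the lowest bid and is paid exactly that: $43,000.

C is paid $43,000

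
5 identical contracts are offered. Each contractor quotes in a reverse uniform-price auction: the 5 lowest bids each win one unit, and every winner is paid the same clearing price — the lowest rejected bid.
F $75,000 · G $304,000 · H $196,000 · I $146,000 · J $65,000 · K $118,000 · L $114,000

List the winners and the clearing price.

Bids ranked low→high: 65,000 (J), 75,000 (F), 114,000 (L), 118,000 (K), 146,000 (I), 196,000 (H), 304,000 (G)
Lowest 5: J, F, L, K, I.
First losing bid is H's $196,000, which sets the uniform price.

J, F, L, K, I; each is paid $196,000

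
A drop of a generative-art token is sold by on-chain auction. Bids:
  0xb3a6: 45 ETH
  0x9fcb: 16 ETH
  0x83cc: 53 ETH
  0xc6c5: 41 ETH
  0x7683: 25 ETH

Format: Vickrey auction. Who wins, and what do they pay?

Vickrey auction: the highest bidder wins and pays the second-highest bid.
Sorting bids: 53 (0x83cc) > 45 (0xb3a6) > 41 (0xc6c5) > 25 (0x7683) > 16 (0x9fcb)
0x83cc is highest; pays the second-highest bid, 45 ETH.

0x83cc pays 45 ETH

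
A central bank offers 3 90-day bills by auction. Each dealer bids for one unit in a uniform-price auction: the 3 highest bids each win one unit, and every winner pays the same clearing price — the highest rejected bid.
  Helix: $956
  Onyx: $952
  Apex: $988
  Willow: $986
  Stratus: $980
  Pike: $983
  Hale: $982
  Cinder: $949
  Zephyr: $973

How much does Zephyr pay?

Bids ranked high→low: 988 (Apex), 986 (Willow), 983 (Pike), 982 (Hale), 980 (Stratus), …
The 3 highest are Apex, Willow, Pike.
First losing bid is Hale's $982, which sets the uniform price.
Zephyr does not win → pays $0.

Zephyr pays $0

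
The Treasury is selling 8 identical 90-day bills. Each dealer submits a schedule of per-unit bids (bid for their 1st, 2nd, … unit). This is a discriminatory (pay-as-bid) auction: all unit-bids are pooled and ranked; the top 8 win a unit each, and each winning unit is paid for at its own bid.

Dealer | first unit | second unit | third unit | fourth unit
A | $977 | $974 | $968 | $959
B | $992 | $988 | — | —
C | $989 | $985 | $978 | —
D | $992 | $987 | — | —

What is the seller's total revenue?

Total revenue: $7,888

Merging the schedules and taking the best 8: 992 (B-1), 992 (D-1), 989 (C-1), 988 (B-2), 987 (D-2), 985 (C-2), 978 (C-3), 977 (A-1)
Next rejected bid: $974 (not a price — pay-as-bid).
Each winning unit pays its own bid.
Revenue = 992 + 992 + 989 + 988 + 987 + 985 + 978 + 977 = $7,888.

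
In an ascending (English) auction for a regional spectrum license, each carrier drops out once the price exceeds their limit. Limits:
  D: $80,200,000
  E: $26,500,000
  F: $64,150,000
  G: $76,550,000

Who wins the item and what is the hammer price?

Limits ranked: 80,200,000 (D) > 76,550,000 (G) > 64,150,000 (F) > 26,500,000 (E)
G is the last rival to drop out, at $76,550,000; D remains and wins at that price.

D wins at $76,550,000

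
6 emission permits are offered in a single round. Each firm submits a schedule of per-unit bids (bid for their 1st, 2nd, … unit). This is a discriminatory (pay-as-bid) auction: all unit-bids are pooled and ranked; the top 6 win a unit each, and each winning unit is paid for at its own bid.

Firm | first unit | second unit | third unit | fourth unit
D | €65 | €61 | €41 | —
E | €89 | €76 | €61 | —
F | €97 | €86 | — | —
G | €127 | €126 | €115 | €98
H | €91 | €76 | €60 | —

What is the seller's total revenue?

All unit-bids, highest first — top 6: 127 (G-1), 126 (G-2), 115 (G-3), 98 (G-4), 97 (F-1), 91 (H-1)
Next rejected bid: €89 (not a price — pay-as-bid).
Each winning unit pays its own bid.
Revenue = 127 + 126 + 115 + 98 + 97 + 91 = €654.

Total revenue: €654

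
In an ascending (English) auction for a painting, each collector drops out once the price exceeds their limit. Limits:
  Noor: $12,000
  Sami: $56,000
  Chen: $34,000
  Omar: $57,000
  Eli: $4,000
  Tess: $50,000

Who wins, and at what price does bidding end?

Open ascending-bid auction: the price rises until one bidder remains; the winner pays the price at which the last rival dropped out.
Sorting limits: 57,000 (Omar) > 56,000 (Sami) > 50,000 (Tess) > 34,000 (Chen) > 12,000 (Noor) > 4,000 (Eli)
Once the price passes $56,000, only Omar is left; the hammer falls at Sami's limit of $56,000.

Omar wins at $56,000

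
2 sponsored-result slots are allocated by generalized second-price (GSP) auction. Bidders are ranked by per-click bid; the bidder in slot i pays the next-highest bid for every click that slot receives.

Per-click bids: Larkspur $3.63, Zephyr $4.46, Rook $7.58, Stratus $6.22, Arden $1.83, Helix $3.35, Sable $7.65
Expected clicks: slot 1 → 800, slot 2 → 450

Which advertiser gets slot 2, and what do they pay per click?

Ranked by bid: $7.65 (Sable) > $7.58 (Rook) > $6.22 (Stratus) > …
Slot 2 goes to the second-ranked bidder, Rook, who pays the next bid down: $6.22/click.

Rook; $6.22 per click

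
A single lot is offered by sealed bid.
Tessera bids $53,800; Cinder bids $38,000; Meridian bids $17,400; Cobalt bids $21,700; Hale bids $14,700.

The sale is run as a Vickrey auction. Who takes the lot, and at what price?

Tessera pays $38,000

Vickrey auction: the highest bidder wins and pays the second-highest bid.
Bids ranked: 53,800 (Tessera) > 38,000 (Cinder) > 21,700 (Cobalt) > 17,400 (Meridian) > 14,700 (Hale)
Second-price: Tessera pays Cinder's bid of $38,000.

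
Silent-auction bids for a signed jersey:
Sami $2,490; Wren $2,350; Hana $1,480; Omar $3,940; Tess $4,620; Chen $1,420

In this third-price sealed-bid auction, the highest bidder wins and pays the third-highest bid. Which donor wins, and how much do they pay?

Tess pays $2,490

Third-price sealed-bid auction: the highest bidder wins and pays the third-highest bid.
Sorting bids: 4,620 (Tess) > 3,940 (Omar) > 2,490 (Sami) > 2,350 (Wren) > 1,480 (Hana) > 1,420 (Chen)
Tess is highest; pays the third-highest bid, $2,490.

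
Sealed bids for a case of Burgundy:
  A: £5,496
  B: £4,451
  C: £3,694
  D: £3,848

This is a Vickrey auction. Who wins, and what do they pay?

Sorting bids: 5,496 (A) > 4,451 (B) > 3,848 (D) > 3,694 (C)
Second-price: A pays B's bid of £4,451.

A pays £4,451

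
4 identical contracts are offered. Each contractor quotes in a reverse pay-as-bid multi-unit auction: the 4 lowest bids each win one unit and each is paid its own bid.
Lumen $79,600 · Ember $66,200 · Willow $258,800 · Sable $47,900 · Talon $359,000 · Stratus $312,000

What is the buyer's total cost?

Ordering the bids: 47,900 (Sable), 66,200 (Ember), 79,600 (Lumen), 258,800 (Willow), 312,000 (Stratus), 359,000 (Talon)
The 4 lowest are Sable, Ember, Lumen, Willow.
Total cost = 47,900 + 66,200 + 79,600 + 258,800 = $452,500.

Total cost: $452,500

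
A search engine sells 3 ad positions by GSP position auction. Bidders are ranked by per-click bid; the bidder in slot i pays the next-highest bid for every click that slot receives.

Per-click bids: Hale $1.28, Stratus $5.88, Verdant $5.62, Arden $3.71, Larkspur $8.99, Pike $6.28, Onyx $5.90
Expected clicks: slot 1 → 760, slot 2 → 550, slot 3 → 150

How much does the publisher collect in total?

Ranked by bid: $8.99 (Larkspur) > $6.28 (Pike) > $5.90 (Onyx) > $5.88 (Stratus) > …
Slot 1: Larkspur pays $6.28 × 760 = $4772.80
Slot 2: Pike pays $5.90 × 550 = $3245.00
Slot 3: Onyx pays $5.88 × 150 = $882.00
Total = $8899.80

Total revenue: $8899.80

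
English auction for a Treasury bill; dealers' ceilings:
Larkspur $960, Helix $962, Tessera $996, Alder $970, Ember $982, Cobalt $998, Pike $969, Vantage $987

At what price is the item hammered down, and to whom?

Cobalt wins at $996

Rule: the price rises until one bidder remains; the winner pays the price at which the last rival dropped out.
Limits in order: 998 (Cobalt) > 996 (Tessera) > 987 (Vantage) > 982 (Ember) > 970 (Alder) > 969 (Pike) > …
Bidding ends when Tessera exits at $996; Cobalt takes it.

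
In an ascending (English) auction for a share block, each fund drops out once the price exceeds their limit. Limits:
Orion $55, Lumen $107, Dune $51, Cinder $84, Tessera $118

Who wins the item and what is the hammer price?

Tessera wins at $107

Rule: the price rises until one bidder remains; the winner pays the price at which the last rival dropped out.
Sorting limits: 118 (Tessera) > 107 (Lumen) > 84 (Cinder) > 55 (Orion) > 51 (Dune)
Once the price passes $107, only Tessera is left; the hammer falls at Lumen's limit of $107.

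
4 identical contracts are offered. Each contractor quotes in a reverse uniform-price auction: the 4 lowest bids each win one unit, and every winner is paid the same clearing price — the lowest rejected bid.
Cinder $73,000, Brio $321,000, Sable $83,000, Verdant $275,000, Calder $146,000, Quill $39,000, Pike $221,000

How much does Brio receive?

Ordering the bids: 39,000 (Quill), 73,000 (Cinder), 83,000 (Sable), 146,000 (Calder), 221,000 (Pike), 275,000 (Verdant), …
Winners (4 units): Quill, Cinder, Sable, Calder.
First losing bid is Pike's $221,000, which sets the uniform price.
Brio does not win → is paid $0.

Brio is paid $0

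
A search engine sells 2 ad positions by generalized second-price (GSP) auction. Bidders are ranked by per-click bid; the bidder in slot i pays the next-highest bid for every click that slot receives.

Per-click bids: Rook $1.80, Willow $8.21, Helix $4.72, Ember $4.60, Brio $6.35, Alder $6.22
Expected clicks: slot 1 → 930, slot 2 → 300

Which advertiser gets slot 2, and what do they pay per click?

Brio; $6.22 per click

Per-click bids in order: $8.21 (Willow) > $6.35 (Brio) > $6.22 (Alder) > …
Slot 2 goes to the second-ranked bidder, Brio, who pays the next bid down: $6.22/click.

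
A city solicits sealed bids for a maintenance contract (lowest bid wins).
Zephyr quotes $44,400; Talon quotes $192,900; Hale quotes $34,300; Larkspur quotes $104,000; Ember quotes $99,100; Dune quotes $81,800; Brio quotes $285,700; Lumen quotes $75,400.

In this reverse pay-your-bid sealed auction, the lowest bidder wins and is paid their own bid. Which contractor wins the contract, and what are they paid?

Rule: the lowest bidder wins and is paid their own bid.
Bids in order: 34,300 (Hale) < 44,400 (Zephyr) < 75,400 (Lumen) < 81,800 (Dune) < 99,100 (Ember) < 104,000 (Larkspur) < …
Hale is lowest → is paid own bid, $34,300.

Hale is paid $34,300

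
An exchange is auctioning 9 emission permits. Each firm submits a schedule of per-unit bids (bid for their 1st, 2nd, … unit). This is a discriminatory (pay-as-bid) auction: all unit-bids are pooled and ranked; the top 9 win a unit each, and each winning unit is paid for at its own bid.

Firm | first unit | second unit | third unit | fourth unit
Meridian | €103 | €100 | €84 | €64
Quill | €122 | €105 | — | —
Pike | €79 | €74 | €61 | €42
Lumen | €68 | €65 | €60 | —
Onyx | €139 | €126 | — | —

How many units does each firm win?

Pooled unit-bids ranked (top 9): 139 (Onyx-1), 126 (Onyx-2), 122 (Quill-1), 105 (Quill-2), 103 (Meridian-1), 100 (Meridian-2), 84 (Meridian-3), 79 (Pike-1), 74 (Pike-2)
Next rejected bid: €68 (not a price — pay-as-bid).
Allocation: Meridian 3, Onyx 2, Pike 2, Quill 2.

Meridian 3, Onyx 2, Pike 2, Quill 2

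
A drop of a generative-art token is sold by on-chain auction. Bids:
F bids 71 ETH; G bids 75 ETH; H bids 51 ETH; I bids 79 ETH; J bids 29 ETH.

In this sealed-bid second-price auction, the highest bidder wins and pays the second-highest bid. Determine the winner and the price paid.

Rule: the highest bidder wins and pays the second-highest bid.
Sorting bids: 79 (I) > 75 (G) > 71 (F) > 51 (H) > 29 (J)
Second-price: I pays G's bid of 75 ETH.

I pays 75 ETH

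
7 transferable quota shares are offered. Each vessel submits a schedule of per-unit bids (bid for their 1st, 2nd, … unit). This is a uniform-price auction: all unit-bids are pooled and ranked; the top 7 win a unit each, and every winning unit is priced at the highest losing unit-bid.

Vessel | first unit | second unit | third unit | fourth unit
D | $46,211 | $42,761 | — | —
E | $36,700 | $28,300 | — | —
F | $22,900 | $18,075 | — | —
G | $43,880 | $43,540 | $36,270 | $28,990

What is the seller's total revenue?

All unit-bids, highest first — top 7: 46,211 (D-1), 43,880 (G-1), 43,540 (G-2), 42,761 (D-2), 36,700 (E-1), 36,270 (G-3), 28,990 (G-4)
The (k+1)-th unit-bid is $28,300.
Allocation: D 2, E 1, G 4. Every unit priced at $28,300.
Revenue = 7 × 28,300 = $198,100.

Total revenue: $198,100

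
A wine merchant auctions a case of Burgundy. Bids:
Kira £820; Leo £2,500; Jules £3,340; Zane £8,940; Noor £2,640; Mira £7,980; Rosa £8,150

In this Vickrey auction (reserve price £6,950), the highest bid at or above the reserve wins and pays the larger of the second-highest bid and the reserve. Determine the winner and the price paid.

Zane pays £8,150

Bids in order: 8,940 (Zane) > 8,150 (Rosa) > 7,980 (Mira) > 3,340 (Jules) > 2,640 (Noor) > 2,500 (Leo) > …
Zane has the top bid at or above the reserve (£8,940).
Second-highest bid £8,150 exceeds the reserve £6,950 → payment £8,150.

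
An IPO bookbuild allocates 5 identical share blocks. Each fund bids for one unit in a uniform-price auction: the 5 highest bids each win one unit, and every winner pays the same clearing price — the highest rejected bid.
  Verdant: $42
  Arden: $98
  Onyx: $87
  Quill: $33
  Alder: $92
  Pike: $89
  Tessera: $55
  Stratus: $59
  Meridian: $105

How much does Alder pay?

Alder pays $59

Ordering the bids: 105 (Meridian), 98 (Arden), 92 (Alder), 89 (Pike), 87 (Onyx), 59 (Stratus), 55 (Tessera), …
Winners (5 units): Meridian, Arden, Alder, Pike, Onyx.
Highest unsuccessful bid: $59 → clearing price.
Alder wins → pays $59.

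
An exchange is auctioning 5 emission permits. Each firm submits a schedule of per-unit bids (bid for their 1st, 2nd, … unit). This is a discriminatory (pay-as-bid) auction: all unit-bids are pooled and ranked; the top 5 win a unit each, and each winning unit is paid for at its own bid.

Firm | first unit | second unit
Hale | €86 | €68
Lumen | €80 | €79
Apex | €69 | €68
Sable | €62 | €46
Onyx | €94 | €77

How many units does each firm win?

Hale 1, Lumen 2, Onyx 2

All unit-bids, highest first — top 5: 94 (Onyx-1), 86 (Hale-1), 80 (Lumen-1), 79 (Lumen-2), 77 (Onyx-2)
Next rejected bid: €69 (not a price — pay-as-bid).
Allocation: Hale 1, Lumen 2, Onyx 2.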